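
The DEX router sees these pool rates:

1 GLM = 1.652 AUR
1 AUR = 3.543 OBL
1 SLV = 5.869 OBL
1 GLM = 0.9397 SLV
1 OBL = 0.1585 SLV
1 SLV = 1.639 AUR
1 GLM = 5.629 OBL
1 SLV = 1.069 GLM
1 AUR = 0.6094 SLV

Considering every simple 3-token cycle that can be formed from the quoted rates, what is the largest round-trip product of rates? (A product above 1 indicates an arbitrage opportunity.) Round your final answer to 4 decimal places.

GLM→AUR→SLV→GLM: 1.652 × 0.6094 × 1.069 = 1.07619
GLM→OBL→SLV→GLM: 5.629 × 0.1585 × 1.069 = 0.95376
SLV→AUR→OBL→SLV: 1.639 × 3.543 × 0.1585 = 0.92041
Maximum is GLM→AUR→SLV→GLM at 1.0762; arbitrage exists.

1.0762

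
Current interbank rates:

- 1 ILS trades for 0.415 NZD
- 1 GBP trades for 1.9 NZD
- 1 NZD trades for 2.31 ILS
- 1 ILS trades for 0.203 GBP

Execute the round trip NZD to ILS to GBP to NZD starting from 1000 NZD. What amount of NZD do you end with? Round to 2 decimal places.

1000 NZD × 2.31 = 2310 ILS
2310 ILS × 0.203 = 468.93 GBP
468.93 GBP × 1.9 = 890.967 NZD

890.97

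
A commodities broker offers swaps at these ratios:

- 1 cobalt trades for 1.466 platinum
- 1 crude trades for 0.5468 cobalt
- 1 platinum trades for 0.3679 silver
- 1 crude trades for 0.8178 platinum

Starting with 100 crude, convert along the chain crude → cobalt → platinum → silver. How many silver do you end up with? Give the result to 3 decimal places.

29.491

100 crude × 0.5468 = 54.68 cobalt
54.68 cobalt × 1.466 = 80.16088 platinum
80.16088 platinum × 0.3679 = 29.491187752 silver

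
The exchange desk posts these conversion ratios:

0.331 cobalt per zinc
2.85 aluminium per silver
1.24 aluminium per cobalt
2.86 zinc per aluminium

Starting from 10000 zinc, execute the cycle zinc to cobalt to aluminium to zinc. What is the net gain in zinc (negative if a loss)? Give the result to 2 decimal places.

10000 zinc × 0.331 = 3310 cobalt
3310 cobalt × 1.24 = 4104.4 aluminium
4104.4 aluminium × 2.86 = 11738.584 zinc
Net change: 11738.584 − 10000 = 1738.584 zinc

1738.58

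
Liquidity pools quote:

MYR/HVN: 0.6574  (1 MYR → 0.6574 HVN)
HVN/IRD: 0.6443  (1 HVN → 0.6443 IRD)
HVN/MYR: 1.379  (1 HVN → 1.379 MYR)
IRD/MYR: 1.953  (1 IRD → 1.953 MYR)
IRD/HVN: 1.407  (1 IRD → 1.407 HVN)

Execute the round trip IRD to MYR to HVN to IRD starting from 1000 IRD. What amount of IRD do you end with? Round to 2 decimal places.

1000 IRD × 1.953 = 1953 MYR
1953 MYR × 0.6574 = 1283.9022 HVN
1283.9022 HVN × 0.6443 = 827.21818746 IRD

827.22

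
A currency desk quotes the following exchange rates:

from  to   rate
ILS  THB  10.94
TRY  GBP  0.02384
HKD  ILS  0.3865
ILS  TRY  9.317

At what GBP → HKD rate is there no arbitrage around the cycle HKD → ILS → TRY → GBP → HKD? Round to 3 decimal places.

11.648

Known legs of the cycle: 0.3865 × 9.317 × 0.02384 = 0.08584832872
For no arbitrage the full-cycle product must be 1, so the missing rate is 1 / 0.08584832872 ≈ 11.64845.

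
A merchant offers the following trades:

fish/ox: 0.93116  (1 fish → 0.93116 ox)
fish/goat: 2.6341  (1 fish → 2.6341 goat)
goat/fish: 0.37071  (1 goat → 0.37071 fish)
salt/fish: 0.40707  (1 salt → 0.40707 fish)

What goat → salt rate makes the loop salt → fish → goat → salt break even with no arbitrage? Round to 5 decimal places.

Known legs of the cycle: 0.40707 × 2.6341 = 1.072263087
For no arbitrage the full-cycle product must be 1, so the missing rate is 1 / 1.072263087 ≈ 0.9326069.

0.93261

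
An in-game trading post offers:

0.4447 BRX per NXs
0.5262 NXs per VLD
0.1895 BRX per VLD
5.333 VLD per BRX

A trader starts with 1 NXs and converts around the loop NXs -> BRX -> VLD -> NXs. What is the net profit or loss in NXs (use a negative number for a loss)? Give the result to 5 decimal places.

0.24793

1 NXs × 0.4447 = 0.4447 BRX
0.4447 BRX × 5.333 = 2.3715851 VLD
2.3715851 VLD × 0.5262 = 1.24792807962 NXs
Net change: 1.24792807962 − 1 = 0.24792807962 NXs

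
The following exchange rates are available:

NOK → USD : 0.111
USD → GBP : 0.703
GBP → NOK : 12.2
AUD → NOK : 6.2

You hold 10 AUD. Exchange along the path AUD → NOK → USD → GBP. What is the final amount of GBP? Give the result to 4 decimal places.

10 AUD × 6.2 = 62 NOK
62 NOK × 0.111 = 6.882 USD
6.882 USD × 0.703 = 4.838046 GBP

4.8380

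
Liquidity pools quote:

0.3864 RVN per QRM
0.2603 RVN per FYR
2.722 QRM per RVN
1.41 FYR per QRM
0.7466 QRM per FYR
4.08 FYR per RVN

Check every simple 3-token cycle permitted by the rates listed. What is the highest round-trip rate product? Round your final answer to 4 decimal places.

1.1770

RVN→FYR→QRM→RVN: 4.08 × 0.7466 × 0.3864 = 1.17702
RVN→QRM→FYR→RVN: 2.722 × 1.41 × 0.2603 = 0.99904
Maximum is RVN→FYR→QRM→RVN at 1.1770; arbitrage exists.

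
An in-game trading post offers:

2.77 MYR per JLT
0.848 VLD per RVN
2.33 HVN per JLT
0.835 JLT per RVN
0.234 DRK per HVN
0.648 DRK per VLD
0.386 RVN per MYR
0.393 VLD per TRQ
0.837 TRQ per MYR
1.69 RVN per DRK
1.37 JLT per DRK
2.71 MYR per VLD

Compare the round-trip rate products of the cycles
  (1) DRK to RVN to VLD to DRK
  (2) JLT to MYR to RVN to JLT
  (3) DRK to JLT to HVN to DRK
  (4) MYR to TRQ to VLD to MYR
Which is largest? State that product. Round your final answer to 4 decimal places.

0.9287

(1) 1.69 × 0.848 × 0.648 = 0.92866
(2) 2.77 × 0.386 × 0.835 = 0.89280
(3) 1.37 × 2.33 × 0.234 = 0.74695
(4) 0.837 × 0.393 × 2.71 = 0.89143
Highest is cycle (1) at 0.9287 (≤1, no arbitrage).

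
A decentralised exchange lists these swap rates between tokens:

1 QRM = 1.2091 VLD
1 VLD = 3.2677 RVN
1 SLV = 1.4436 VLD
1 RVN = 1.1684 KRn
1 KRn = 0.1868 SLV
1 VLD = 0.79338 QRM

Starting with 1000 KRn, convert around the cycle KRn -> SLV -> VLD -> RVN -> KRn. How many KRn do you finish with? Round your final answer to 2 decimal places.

1029.57

1000 KRn × 0.1868 = 186.8 SLV
186.8 SLV × 1.4436 = 269.66448 VLD
269.66448 VLD × 3.2677 = 881.182621296 RVN
881.182621296 RVN × 1.1684 = 1029.5737747222464 KRn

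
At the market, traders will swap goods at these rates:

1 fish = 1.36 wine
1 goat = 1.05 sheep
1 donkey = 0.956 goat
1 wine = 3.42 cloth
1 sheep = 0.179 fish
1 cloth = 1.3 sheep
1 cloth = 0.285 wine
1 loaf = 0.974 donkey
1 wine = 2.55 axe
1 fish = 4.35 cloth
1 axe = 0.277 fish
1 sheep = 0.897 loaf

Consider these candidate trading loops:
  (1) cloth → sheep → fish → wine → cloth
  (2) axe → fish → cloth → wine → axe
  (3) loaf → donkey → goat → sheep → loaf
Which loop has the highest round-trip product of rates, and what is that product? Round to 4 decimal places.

1.0823

(1) 1.3 × 0.179 × 1.36 × 3.42 = 1.08233
(2) 0.277 × 4.35 × 0.285 × 2.55 = 0.87570
(3) 0.974 × 0.956 × 1.05 × 0.897 = 0.87700
Highest is cycle (1) at 1.0823 (>1, arbitrage).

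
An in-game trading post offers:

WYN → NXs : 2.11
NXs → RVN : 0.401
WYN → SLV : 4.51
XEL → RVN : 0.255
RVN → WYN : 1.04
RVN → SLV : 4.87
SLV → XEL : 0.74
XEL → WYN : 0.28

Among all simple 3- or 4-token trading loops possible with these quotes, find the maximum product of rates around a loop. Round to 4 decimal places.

0.9345

WYN→SLV→XEL→WYN: 4.51 × 0.74 × 0.28 = 0.93447
RVN→SLV→XEL→RVN: 4.87 × 0.74 × 0.255 = 0.91897
WYN→SLV→XEL→RVN→WYN: 4.51 × 0.74 × 0.255 × 1.04 = 0.88508
WYN→NXs→RVN→WYN: 2.11 × 0.401 × 1.04 = 0.87995
Maximum is WYN→SLV→XEL→WYN at 0.9345; no arbitrage — every cycle loses value.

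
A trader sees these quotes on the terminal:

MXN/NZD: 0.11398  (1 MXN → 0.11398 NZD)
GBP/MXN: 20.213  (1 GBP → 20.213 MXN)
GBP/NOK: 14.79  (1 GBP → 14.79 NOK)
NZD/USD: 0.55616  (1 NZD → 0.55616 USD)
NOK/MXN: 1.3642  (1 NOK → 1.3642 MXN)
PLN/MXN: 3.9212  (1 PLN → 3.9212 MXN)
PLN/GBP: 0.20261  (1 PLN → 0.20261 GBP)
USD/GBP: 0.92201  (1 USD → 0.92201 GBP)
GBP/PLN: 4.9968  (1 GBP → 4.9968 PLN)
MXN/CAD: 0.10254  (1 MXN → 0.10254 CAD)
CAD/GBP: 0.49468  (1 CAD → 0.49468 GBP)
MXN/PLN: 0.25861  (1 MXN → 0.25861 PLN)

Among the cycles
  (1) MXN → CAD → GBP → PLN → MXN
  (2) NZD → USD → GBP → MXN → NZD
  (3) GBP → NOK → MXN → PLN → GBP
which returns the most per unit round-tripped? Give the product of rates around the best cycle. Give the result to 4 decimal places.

(1) 0.10254 × 0.49468 × 4.9968 × 3.9212 = 0.99387
(2) 0.55616 × 0.92201 × 20.213 × 0.11398 = 1.18139
(3) 14.79 × 1.3642 × 0.25861 × 0.20261 = 1.05719
Highest is cycle (2) at 1.1814 (>1, arbitrage).

1.1814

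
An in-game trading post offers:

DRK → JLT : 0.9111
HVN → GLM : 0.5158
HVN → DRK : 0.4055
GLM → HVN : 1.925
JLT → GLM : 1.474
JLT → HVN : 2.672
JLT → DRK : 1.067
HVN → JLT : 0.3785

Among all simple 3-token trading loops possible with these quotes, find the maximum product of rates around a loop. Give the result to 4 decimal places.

GLM→HVN→JLT→GLM: 1.925 × 0.3785 × 1.474 = 1.07397
JLT→HVN→DRK→JLT: 2.672 × 0.4055 × 0.9111 = 0.98717
Maximum is GLM→HVN→JLT→GLM at 1.0740; arbitrage exists.

1.0740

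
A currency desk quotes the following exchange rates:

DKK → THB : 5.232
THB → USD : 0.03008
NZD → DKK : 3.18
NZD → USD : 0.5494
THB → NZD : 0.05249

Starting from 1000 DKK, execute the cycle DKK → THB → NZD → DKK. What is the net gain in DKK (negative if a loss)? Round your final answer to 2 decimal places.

-126.68

1000 DKK × 5.232 = 5232 THB
5232 THB × 0.05249 = 274.62768 NZD
274.62768 NZD × 3.18 = 873.3160224 DKK
Net change: 873.3160224 − 1000 = -126.6839776 DKK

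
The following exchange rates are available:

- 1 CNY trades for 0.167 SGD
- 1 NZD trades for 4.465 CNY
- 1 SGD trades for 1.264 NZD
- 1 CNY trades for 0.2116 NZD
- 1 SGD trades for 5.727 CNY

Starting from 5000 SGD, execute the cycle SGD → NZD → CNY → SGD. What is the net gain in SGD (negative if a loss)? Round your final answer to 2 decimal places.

5000 SGD × 1.264 = 6320 NZD
6320 NZD × 4.465 = 28218.8 CNY
28218.8 CNY × 0.167 = 4712.5396 SGD
Net change: 4712.5396 − 5000 = -287.4604 SGD

-287.46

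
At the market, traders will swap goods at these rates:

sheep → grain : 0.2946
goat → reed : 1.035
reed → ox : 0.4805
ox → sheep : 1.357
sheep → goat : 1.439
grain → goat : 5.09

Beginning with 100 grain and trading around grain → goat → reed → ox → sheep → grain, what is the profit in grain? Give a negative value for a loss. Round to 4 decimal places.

1.1962

100 grain × 5.09 = 509 goat
509 goat × 1.035 = 526.815 reed
526.815 reed × 0.4805 = 253.1346075 ox
253.1346075 ox × 1.357 = 343.5036623775 sheep
343.5036623775 sheep × 0.2946 = 101.1961789364115 grain
Net change: 101.1961789364115 − 100 = 1.1961789364115 grain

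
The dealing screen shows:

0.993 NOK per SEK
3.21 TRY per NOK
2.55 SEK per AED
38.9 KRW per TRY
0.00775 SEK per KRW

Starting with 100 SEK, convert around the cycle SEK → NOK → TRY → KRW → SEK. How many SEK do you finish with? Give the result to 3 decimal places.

96.096

100 SEK × 0.993 = 99.3 NOK
99.3 NOK × 3.21 = 318.753 TRY
318.753 TRY × 38.9 = 12399.4917 KRW
12399.4917 KRW × 0.00775 = 96.096060675 SEK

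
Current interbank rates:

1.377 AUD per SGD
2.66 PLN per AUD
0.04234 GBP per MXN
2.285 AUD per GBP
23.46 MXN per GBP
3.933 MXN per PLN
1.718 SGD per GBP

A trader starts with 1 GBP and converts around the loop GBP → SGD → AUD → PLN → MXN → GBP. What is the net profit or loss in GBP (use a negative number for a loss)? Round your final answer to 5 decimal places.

0.04788

1 GBP × 1.718 = 1.718 SGD
1.718 SGD × 1.377 = 2.365686 AUD
2.365686 AUD × 2.66 = 6.29272476 PLN
6.29272476 PLN × 3.933 = 24.74928648108 MXN
24.74928648108 MXN × 0.04234 = 1.0478847896089272 GBP
Net change: 1.0478847896089272 − 1 = 0.0478847896089272 GBP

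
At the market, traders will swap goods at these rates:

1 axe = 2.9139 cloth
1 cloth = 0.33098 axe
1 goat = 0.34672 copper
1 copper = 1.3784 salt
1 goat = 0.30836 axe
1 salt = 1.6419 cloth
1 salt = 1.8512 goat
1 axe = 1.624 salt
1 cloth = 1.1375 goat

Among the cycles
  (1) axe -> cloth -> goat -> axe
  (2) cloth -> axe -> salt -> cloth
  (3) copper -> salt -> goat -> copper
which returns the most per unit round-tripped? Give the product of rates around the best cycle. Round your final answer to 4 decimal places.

1.0221

(1) 2.9139 × 1.1375 × 0.30836 = 1.02208
(2) 0.33098 × 1.624 × 1.6419 = 0.88254
(3) 1.3784 × 1.8512 × 0.34672 = 0.88472
Highest is cycle (1) at 1.0221 (>1, arbitrage).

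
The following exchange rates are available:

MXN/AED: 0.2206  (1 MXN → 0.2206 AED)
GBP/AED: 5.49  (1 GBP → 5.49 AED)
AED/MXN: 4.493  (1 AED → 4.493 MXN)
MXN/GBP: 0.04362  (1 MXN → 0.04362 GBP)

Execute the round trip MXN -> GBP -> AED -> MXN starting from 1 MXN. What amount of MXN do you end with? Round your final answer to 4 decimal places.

1 MXN × 0.04362 = 0.04362 GBP
0.04362 GBP × 5.49 = 0.2394738 AED
0.2394738 AED × 4.493 = 1.0759557834 MXN

1.0760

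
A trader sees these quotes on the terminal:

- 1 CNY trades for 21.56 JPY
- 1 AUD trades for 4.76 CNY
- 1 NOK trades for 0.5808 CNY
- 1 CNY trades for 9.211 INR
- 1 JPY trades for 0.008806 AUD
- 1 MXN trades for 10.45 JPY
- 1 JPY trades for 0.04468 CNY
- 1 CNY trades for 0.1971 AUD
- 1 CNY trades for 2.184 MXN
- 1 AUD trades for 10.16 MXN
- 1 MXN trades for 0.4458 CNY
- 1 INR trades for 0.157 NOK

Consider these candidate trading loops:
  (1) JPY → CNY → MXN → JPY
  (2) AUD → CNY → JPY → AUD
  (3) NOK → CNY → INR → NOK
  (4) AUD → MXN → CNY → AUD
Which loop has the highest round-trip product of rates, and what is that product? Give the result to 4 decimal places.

(1) 0.04468 × 2.184 × 10.45 = 1.01972
(2) 4.76 × 21.56 × 0.008806 = 0.90372
(3) 0.5808 × 9.211 × 0.157 = 0.83991
(4) 10.16 × 0.4458 × 0.1971 = 0.89273
Highest is cycle (1) at 1.0197 (>1, arbitrage).

1.0197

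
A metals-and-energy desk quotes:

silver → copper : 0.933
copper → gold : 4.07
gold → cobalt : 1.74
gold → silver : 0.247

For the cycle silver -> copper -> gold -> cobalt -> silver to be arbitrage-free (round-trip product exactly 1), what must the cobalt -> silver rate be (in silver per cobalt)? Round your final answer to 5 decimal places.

Known legs of the cycle: 0.933 × 4.07 × 1.74 = 6.6073194
For no arbitrage the full-cycle product must be 1, so the missing rate is 1 / 6.6073194 ≈ 0.1513473.

0.15135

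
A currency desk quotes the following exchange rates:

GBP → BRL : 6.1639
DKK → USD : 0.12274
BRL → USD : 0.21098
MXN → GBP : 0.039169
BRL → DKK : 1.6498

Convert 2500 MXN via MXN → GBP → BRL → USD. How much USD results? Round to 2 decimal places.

127.34

2500 MXN × 0.039169 = 97.9225 GBP
97.9225 GBP × 6.1639 = 603.58449775 BRL
603.58449775 BRL × 0.21098 = 127.344257335295 USD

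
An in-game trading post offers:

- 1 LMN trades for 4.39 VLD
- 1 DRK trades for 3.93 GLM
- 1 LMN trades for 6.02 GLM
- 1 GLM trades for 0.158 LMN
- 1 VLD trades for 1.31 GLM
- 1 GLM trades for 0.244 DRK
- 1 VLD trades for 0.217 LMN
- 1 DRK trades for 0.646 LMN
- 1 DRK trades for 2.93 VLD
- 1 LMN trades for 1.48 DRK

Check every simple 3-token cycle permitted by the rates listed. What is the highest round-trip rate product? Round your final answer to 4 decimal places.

0.9489

GLM→DRK→LMN→GLM: 0.244 × 0.646 × 6.02 = 0.94890
VLD→LMN→DRK→VLD: 0.217 × 1.48 × 2.93 = 0.94100
VLD→GLM→DRK→VLD: 1.31 × 0.244 × 2.93 = 0.93655
GLM→LMN→DRK→GLM: 0.158 × 1.48 × 3.93 = 0.91899
VLD→GLM→LMN→VLD: 1.31 × 0.158 × 4.39 = 0.90864
Maximum is GLM→DRK→LMN→GLM at 0.9489; no arbitrage — every cycle loses value.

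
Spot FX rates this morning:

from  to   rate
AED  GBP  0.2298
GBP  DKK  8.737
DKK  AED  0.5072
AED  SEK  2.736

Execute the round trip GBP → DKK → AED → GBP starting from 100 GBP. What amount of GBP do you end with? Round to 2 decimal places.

100 GBP × 8.737 = 873.7 DKK
873.7 DKK × 0.5072 = 443.14064 AED
443.14064 AED × 0.2298 = 101.833719072 GBP

101.83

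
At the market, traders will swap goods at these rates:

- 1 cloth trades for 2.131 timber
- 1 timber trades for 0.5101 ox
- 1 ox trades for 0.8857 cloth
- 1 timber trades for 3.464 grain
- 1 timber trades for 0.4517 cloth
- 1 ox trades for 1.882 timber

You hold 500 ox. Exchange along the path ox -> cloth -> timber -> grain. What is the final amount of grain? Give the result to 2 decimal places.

3269.02

500 ox × 0.8857 = 442.85 cloth
442.85 cloth × 2.131 = 943.71335 timber
943.71335 timber × 3.464 = 3269.0230444 grain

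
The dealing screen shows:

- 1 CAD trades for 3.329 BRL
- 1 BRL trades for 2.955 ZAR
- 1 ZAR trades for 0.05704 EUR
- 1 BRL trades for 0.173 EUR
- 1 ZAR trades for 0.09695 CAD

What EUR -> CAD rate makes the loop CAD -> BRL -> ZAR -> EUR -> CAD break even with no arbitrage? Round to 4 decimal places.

Known legs of the cycle: 3.329 × 2.955 × 0.05704 = 0.5611136028
For no arbitrage the full-cycle product must be 1, so the missing rate is 1 / 0.5611136028 ≈ 1.782170.

1.7822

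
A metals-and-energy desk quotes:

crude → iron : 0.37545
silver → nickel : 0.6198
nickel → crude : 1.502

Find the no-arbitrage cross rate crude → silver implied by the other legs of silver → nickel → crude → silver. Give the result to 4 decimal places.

1.0742

Known legs of the cycle: 0.6198 × 1.502 = 0.9309396
For no arbitrage the full-cycle product must be 1, so the missing rate is 1 / 0.9309396 ≈ 1.074184.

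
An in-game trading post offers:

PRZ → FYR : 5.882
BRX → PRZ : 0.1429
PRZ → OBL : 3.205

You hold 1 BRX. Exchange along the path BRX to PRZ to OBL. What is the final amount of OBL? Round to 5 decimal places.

1 BRX × 0.1429 = 0.1429 PRZ
0.1429 PRZ × 3.205 = 0.4579945 OBL

0.45799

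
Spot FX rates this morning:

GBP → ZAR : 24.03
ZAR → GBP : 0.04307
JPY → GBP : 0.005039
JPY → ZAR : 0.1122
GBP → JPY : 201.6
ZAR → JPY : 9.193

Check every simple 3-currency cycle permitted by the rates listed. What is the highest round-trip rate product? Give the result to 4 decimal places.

ZAR→JPY→GBP→ZAR: 9.193 × 0.005039 × 24.03 = 1.11315
ZAR→GBP→JPY→ZAR: 0.04307 × 201.6 × 0.1122 = 0.97422
Maximum is ZAR→JPY→GBP→ZAR at 1.1132; arbitrage exists.

1.1132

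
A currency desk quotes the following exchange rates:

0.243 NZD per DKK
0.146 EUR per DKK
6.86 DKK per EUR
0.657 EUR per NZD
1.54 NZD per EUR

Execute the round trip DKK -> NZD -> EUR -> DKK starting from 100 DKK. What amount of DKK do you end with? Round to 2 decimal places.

109.52

100 DKK × 0.243 = 24.3 NZD
24.3 NZD × 0.657 = 15.9651 EUR
15.9651 EUR × 6.86 = 109.520586 DKK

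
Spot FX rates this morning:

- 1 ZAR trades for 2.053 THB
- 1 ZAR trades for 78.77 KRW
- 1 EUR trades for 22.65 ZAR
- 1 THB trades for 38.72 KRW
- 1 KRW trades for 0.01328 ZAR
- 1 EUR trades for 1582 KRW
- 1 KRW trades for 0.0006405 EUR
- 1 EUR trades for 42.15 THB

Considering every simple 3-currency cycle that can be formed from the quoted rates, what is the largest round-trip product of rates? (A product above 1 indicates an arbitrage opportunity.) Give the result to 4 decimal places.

EUR→ZAR→KRW→EUR: 22.65 × 78.77 × 0.0006405 = 1.14274
ZAR→THB→KRW→ZAR: 2.053 × 38.72 × 0.01328 = 1.05566
EUR→THB→KRW→EUR: 42.15 × 38.72 × 0.0006405 = 1.04533
Maximum is EUR→ZAR→KRW→EUR at 1.1427; arbitrage exists.

1.1427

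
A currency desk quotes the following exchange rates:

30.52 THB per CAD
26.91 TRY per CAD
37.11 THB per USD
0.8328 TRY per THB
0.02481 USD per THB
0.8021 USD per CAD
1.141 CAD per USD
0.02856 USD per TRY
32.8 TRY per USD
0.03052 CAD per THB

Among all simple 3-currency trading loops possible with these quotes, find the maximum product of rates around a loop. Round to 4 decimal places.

USD→THB→CAD→USD: 37.11 × 0.03052 × 0.8021 = 0.90846
USD→THB→TRY→USD: 37.11 × 0.8328 × 0.02856 = 0.88265
USD→CAD→TRY→USD: 1.141 × 26.91 × 0.02856 = 0.87692
USD→CAD→THB→USD: 1.141 × 30.52 × 0.02481 = 0.86397
Maximum is USD→THB→CAD→USD at 0.9085; no arbitrage — every cycle loses value.

0.9085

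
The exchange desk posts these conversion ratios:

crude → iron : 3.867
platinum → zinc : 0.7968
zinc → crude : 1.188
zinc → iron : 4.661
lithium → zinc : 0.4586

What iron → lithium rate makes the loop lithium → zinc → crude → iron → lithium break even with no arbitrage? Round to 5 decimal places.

0.47465

Known legs of the cycle: 0.4586 × 1.188 × 3.867 = 2.1068065656
For no arbitrage the full-cycle product must be 1, so the missing rate is 1 / 2.1068065656 ≈ 0.4746520.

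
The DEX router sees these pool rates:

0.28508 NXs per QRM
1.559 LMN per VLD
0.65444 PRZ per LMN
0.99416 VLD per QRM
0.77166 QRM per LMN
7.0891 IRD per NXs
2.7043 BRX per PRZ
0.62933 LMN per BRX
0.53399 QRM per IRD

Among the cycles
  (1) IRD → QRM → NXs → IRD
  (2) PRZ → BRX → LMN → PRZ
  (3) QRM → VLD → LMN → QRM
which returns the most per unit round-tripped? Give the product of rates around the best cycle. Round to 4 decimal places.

1.1960

(1) 0.53399 × 0.28508 × 7.0891 = 1.07917
(2) 2.7043 × 0.62933 × 0.65444 = 1.11379
(3) 0.99416 × 1.559 × 0.77166 = 1.19599
Highest is cycle (3) at 1.1960 (>1, arbitrage).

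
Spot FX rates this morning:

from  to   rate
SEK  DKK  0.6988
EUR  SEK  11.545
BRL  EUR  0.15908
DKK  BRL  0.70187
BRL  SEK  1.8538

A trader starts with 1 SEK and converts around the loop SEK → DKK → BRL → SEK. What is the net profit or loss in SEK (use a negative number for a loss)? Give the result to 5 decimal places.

1 SEK × 0.6988 = 0.6988 DKK
0.6988 DKK × 0.70187 = 0.490466756 BRL
0.490466756 BRL × 1.8538 = 0.9092272722728 SEK
Net change: 0.9092272722728 − 1 = -0.0907727277272 SEK

-0.09077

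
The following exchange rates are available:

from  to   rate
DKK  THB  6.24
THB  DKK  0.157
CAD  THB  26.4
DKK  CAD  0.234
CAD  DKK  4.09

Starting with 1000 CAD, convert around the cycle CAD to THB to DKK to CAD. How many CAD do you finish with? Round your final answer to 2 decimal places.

1000 CAD × 26.4 = 26400 THB
26400 THB × 0.157 = 4144.8 DKK
4144.8 DKK × 0.234 = 969.8832 CAD

969.88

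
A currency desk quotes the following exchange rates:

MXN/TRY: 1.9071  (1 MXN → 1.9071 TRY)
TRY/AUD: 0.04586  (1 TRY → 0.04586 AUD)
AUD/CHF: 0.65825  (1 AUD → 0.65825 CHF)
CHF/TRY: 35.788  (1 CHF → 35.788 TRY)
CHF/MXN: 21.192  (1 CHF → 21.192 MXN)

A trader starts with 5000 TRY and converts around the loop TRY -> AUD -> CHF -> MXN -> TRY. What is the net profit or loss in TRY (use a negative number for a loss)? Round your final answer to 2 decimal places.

5000 TRY × 0.04586 = 229.3 AUD
229.3 AUD × 0.65825 = 150.936725 CHF
150.936725 CHF × 21.192 = 3198.6510762 MXN
3198.6510762 MXN × 1.9071 = 6100.14746742102 TRY
Net change: 6100.14746742102 − 5000 = 1100.14746742102 TRY

1100.15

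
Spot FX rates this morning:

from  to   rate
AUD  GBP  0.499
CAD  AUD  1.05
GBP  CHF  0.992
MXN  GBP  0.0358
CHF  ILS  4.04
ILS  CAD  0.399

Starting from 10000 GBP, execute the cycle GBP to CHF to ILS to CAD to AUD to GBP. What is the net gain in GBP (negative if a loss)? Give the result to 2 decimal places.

10000 GBP × 0.992 = 9920 CHF
9920 CHF × 4.04 = 40076.8 ILS
40076.8 ILS × 0.399 = 15990.6432 CAD
15990.6432 CAD × 1.05 = 16790.17536 AUD
16790.17536 AUD × 0.499 = 8378.29750464 GBP
Net change: 8378.29750464 − 10000 = -1621.70249536 GBP

-1621.70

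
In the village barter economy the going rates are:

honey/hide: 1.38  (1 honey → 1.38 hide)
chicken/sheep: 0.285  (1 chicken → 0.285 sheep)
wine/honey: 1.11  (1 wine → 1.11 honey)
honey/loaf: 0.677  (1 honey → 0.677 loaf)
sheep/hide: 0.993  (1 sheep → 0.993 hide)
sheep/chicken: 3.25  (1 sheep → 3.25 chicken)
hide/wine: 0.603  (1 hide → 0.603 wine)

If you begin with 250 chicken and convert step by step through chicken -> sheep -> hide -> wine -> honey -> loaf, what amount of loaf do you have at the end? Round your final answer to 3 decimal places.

32.060

250 chicken × 0.285 = 71.25 sheep
71.25 sheep × 0.993 = 70.75125 hide
70.75125 hide × 0.603 = 42.66300375 wine
42.66300375 wine × 1.11 = 47.3559341625 honey
47.3559341625 honey × 0.677 = 32.0599674280125 loaf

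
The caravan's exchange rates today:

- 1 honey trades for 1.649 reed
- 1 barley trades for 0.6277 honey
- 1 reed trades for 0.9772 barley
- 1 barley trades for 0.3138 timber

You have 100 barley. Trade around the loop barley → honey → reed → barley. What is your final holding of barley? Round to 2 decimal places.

100 barley × 0.6277 = 62.77 honey
62.77 honey × 1.649 = 103.50773 reed
103.50773 reed × 0.9772 = 101.147753756 barley

101.15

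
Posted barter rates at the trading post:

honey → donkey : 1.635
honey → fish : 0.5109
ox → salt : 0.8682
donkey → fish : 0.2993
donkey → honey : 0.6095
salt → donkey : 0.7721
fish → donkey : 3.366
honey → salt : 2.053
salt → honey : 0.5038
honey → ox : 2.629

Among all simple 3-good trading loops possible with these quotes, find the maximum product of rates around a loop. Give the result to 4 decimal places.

salt→honey→ox→salt: 0.5038 × 2.629 × 0.8682 = 1.14992
fish→donkey→honey→fish: 3.366 × 0.6095 × 0.5109 = 1.04815
salt→donkey→honey→salt: 0.7721 × 0.6095 × 2.053 = 0.96613
Maximum is salt→honey→ox→salt at 1.1499; arbitrage exists.

1.1499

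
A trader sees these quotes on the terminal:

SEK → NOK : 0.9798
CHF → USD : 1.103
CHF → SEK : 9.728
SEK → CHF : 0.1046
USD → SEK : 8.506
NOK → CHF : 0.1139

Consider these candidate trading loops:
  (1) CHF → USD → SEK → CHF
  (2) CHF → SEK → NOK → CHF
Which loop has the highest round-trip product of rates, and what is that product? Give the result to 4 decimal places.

1.0856

(1) 1.103 × 8.506 × 0.1046 = 0.98137
(2) 9.728 × 0.9798 × 0.1139 = 1.08564
Highest is cycle (2) at 1.0856 (>1, arbitrage).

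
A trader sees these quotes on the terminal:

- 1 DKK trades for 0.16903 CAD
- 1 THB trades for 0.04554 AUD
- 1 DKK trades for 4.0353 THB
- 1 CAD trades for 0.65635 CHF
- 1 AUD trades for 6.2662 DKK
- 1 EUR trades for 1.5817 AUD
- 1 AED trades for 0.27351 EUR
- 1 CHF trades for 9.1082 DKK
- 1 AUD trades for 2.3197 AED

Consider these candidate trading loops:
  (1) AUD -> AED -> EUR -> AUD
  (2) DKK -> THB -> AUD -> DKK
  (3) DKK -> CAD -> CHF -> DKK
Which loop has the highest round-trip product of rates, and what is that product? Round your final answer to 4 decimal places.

1.1515

(1) 2.3197 × 0.27351 × 1.5817 = 1.00353
(2) 4.0353 × 0.04554 × 6.2662 = 1.15152
(3) 0.16903 × 0.65635 × 9.1082 = 1.01049
Highest is cycle (2) at 1.1515 (>1, arbitrage).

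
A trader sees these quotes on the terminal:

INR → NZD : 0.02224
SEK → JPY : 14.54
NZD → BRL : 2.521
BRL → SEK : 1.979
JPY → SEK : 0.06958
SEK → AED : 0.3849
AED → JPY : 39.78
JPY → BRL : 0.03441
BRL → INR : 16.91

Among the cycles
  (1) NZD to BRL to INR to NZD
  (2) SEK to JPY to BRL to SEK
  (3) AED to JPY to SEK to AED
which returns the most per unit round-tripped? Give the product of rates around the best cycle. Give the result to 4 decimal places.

1.0654

(1) 2.521 × 16.91 × 0.02224 = 0.94809
(2) 14.54 × 0.03441 × 1.979 = 0.99014
(3) 39.78 × 0.06958 × 0.3849 = 1.06536
Highest is cycle (3) at 1.0654 (>1, arbitrage).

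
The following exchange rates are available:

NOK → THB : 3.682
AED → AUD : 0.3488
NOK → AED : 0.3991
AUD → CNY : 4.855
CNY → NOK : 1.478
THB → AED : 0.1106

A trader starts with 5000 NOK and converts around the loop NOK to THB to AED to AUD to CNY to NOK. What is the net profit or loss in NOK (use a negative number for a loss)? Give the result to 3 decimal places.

96.230

5000 NOK × 3.682 = 18410 THB
18410 THB × 0.1106 = 2036.146 AED
2036.146 AED × 0.3488 = 710.2077248 AUD
710.2077248 AUD × 4.855 = 3448.058503904 CNY
3448.058503904 CNY × 1.478 = 5096.230468770112 NOK
Net change: 5096.230468770112 − 5000 = 96.230468770112 NOK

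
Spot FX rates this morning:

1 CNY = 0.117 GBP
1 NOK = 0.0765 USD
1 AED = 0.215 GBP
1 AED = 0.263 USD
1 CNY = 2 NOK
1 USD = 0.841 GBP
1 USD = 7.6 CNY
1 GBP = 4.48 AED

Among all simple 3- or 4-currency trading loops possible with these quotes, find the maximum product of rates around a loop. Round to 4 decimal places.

1.1628

NOK→USD→CNY→NOK: 0.0765 × 7.6 × 2 = 1.16280
GBP→AED→USD→CNY→GBP: 4.48 × 0.263 × 7.6 × 0.117 = 1.04769
GBP→AED→USD→GBP: 4.48 × 0.263 × 0.841 = 0.99090
Maximum is NOK→USD→CNY→NOK at 1.1628; arbitrage exists.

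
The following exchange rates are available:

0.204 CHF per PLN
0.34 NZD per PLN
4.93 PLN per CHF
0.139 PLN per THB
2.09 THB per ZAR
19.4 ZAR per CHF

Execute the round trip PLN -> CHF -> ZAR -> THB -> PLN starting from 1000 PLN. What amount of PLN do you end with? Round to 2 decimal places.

1149.72

1000 PLN × 0.204 = 204 CHF
204 CHF × 19.4 = 3957.6 ZAR
3957.6 ZAR × 2.09 = 8271.384 THB
8271.384 THB × 0.139 = 1149.722376 PLN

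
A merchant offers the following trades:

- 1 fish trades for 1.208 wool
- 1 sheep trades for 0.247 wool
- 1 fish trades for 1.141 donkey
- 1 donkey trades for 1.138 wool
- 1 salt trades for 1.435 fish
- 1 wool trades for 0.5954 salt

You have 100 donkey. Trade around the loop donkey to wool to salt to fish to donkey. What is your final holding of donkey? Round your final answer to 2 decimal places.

110.94

100 donkey × 1.138 = 113.8 wool
113.8 wool × 0.5954 = 67.75652 salt
67.75652 salt × 1.435 = 97.2306062 fish
97.2306062 fish × 1.141 = 110.9401216742 donkey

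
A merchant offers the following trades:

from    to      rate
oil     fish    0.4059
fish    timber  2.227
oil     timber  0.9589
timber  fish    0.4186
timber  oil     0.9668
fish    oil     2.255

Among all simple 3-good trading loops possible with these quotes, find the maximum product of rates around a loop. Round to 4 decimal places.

timber→fish→oil→timber: 0.4186 × 2.255 × 0.9589 = 0.90515
timber→oil→fish→timber: 0.9668 × 0.4059 × 2.227 = 0.87393
Maximum is timber→fish→oil→timber at 0.9051; no arbitrage — every cycle loses value.

0.9051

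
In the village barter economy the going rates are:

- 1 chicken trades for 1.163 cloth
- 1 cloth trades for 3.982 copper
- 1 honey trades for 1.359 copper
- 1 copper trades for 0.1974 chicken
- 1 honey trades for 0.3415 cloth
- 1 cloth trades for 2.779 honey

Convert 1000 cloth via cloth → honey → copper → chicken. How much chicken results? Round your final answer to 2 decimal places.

1000 cloth × 2.779 = 2779 honey
2779 honey × 1.359 = 3776.661 copper
3776.661 copper × 0.1974 = 745.5128814 chicken

745.51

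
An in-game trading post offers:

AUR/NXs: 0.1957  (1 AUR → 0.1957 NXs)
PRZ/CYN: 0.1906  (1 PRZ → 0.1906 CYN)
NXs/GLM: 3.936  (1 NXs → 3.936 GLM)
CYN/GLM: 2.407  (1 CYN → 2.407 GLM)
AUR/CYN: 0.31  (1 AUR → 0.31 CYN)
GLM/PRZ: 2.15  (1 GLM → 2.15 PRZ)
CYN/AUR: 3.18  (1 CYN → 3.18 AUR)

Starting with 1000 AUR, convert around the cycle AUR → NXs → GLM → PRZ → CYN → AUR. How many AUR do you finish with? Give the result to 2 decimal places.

1003.77

1000 AUR × 0.1957 = 195.7 NXs
195.7 NXs × 3.936 = 770.2752 GLM
770.2752 GLM × 2.15 = 1656.09168 PRZ
1656.09168 PRZ × 0.1906 = 315.651074208 CYN
315.651074208 CYN × 3.18 = 1003.77041598144 AUR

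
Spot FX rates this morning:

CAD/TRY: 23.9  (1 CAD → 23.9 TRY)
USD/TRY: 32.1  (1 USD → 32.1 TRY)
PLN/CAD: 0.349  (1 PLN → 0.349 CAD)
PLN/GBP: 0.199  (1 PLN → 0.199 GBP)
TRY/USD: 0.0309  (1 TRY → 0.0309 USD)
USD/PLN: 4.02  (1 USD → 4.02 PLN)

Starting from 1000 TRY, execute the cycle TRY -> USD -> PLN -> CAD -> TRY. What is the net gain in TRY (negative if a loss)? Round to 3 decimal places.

36.115

1000 TRY × 0.0309 = 30.9 USD
30.9 USD × 4.02 = 124.218 PLN
124.218 PLN × 0.349 = 43.352082 CAD
43.352082 CAD × 23.9 = 1036.1147598 TRY
Net change: 1036.1147598 − 1000 = 36.1147598 TRY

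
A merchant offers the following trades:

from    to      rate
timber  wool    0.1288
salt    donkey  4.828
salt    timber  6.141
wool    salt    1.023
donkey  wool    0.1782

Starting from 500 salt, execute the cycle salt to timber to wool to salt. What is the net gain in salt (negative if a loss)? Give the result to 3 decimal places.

500 salt × 6.141 = 3070.5 timber
3070.5 timber × 0.1288 = 395.4804 wool
395.4804 wool × 1.023 = 404.5764492 salt
Net change: 404.5764492 − 500 = -95.4235508 salt

-95.424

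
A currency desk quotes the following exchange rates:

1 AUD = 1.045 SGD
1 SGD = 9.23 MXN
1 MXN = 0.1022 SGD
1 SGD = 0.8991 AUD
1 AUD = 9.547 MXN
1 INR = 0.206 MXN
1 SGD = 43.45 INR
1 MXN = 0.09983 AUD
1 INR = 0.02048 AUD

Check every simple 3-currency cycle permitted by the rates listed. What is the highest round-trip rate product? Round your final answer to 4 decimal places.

0.9629

MXN→AUD→SGD→MXN: 0.09983 × 1.045 × 9.23 = 0.96290
AUD→SGD→INR→AUD: 1.045 × 43.45 × 0.02048 = 0.92990
MXN→SGD→INR→MXN: 0.1022 × 43.45 × 0.206 = 0.91476
MXN→SGD→AUD→MXN: 0.1022 × 0.8991 × 9.547 = 0.87725
Maximum is MXN→AUD→SGD→MXN at 0.9629; no arbitrage — every cycle loses value.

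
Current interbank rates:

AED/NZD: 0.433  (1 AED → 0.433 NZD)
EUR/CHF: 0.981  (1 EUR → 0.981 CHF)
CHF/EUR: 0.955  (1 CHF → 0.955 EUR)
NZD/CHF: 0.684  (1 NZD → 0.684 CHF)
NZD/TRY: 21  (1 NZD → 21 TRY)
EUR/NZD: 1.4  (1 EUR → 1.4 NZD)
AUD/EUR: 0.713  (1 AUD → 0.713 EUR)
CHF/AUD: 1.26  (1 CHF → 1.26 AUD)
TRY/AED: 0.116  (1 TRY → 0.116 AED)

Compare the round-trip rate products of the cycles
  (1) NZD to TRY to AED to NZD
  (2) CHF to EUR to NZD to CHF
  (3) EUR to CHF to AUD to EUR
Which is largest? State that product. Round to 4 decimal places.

1.0548

(1) 21 × 0.116 × 0.433 = 1.05479
(2) 0.955 × 1.4 × 0.684 = 0.91451
(3) 0.981 × 1.26 × 0.713 = 0.88131
Highest is cycle (1) at 1.0548 (>1, arbitrage).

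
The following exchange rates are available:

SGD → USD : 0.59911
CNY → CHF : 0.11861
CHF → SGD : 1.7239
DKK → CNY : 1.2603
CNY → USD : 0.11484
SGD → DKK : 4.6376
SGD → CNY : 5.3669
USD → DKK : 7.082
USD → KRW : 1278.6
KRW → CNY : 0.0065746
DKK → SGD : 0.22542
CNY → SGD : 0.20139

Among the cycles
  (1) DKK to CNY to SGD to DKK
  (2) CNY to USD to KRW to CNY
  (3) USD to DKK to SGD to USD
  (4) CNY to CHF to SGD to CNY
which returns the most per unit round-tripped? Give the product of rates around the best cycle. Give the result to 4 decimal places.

(1) 1.2603 × 0.20139 × 4.6376 = 1.17708
(2) 0.11484 × 1278.6 × 0.0065746 = 0.96538
(3) 7.082 × 0.22542 × 0.59911 = 0.95643
(4) 0.11861 × 1.7239 × 5.3669 = 1.09738
Highest is cycle (1) at 1.1771 (>1, arbitrage).

1.1771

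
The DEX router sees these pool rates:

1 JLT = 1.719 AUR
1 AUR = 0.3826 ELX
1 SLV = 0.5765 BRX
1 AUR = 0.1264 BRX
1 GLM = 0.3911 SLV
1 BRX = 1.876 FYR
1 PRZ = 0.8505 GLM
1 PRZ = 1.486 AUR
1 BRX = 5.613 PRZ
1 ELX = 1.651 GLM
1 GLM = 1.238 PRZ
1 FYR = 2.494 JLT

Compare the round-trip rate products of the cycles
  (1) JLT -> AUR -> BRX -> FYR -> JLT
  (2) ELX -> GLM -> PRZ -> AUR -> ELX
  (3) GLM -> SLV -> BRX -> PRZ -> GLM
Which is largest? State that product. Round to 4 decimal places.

1.1621

(1) 1.719 × 0.1264 × 1.876 × 2.494 = 1.01660
(2) 1.651 × 1.238 × 1.486 × 0.3826 = 1.16207
(3) 0.3911 × 0.5765 × 5.613 × 0.8505 = 1.07636
Highest is cycle (2) at 1.1621 (>1, arbitrage).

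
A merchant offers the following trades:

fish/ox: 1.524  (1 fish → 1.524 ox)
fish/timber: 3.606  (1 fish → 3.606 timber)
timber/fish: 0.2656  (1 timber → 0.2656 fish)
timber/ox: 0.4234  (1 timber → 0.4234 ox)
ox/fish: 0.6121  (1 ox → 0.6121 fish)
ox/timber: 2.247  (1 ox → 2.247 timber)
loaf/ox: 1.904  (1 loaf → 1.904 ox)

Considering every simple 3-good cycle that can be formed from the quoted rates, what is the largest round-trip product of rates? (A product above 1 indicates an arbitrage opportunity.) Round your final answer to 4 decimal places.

timber→ox→fish→timber: 0.4234 × 0.6121 × 3.606 = 0.93454
timber→fish→ox→timber: 0.2656 × 1.524 × 2.247 = 0.90953
Maximum is timber→ox→fish→timber at 0.9345; no arbitrage — every cycle loses value.

0.9345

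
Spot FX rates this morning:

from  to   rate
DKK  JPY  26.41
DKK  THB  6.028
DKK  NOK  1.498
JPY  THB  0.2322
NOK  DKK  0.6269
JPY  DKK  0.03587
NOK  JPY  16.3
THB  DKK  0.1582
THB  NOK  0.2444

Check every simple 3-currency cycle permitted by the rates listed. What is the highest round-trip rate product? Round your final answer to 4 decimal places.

DKK→JPY→THB→DKK: 26.41 × 0.2322 × 0.1582 = 0.97015
NOK→JPY→THB→NOK: 16.3 × 0.2322 × 0.2444 = 0.92502
DKK→THB→NOK→DKK: 6.028 × 0.2444 × 0.6269 = 0.92358
DKK→NOK→JPY→DKK: 1.498 × 16.3 × 0.03587 = 0.87585
Maximum is DKK→JPY→THB→DKK at 0.9701; no arbitrage — every cycle loses value.

0.9701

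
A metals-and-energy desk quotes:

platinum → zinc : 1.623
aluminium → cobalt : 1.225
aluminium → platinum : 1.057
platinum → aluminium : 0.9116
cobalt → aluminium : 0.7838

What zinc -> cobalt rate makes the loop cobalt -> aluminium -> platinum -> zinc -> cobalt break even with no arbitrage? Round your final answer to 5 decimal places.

Known legs of the cycle: 0.7838 × 1.057 × 1.623 = 1.3446175218
For no arbitrage the full-cycle product must be 1, so the missing rate is 1 / 1.3446175218 ≈ 0.7437059.

0.74371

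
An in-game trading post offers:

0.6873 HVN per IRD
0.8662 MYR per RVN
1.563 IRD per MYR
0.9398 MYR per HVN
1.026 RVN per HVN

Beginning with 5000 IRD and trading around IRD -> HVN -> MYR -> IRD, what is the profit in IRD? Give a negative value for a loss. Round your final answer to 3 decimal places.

5000 IRD × 0.6873 = 3436.5 HVN
3436.5 HVN × 0.9398 = 3229.6227 MYR
3229.6227 MYR × 1.563 = 5047.9002801 IRD
Net change: 5047.9002801 − 5000 = 47.9002801 IRD

47.900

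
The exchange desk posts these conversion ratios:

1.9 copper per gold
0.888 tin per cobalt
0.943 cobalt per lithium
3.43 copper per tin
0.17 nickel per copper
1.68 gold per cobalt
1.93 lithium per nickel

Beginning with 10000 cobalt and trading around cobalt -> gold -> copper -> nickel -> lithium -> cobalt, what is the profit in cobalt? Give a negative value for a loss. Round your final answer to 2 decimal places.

10000 cobalt × 1.68 = 16800 gold
16800 gold × 1.9 = 31920 copper
31920 copper × 0.17 = 5426.4 nickel
5426.4 nickel × 1.93 = 10472.952 lithium
10472.952 lithium × 0.943 = 9875.993736 cobalt
Net change: 9875.993736 − 10000 = -124.006264 cobalt

-124.01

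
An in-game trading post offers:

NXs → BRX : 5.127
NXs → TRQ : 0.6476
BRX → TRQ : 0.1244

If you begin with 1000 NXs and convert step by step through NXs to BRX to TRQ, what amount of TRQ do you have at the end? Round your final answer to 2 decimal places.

637.80

1000 NXs × 5.127 = 5127 BRX
5127 BRX × 0.1244 = 637.7988 TRQ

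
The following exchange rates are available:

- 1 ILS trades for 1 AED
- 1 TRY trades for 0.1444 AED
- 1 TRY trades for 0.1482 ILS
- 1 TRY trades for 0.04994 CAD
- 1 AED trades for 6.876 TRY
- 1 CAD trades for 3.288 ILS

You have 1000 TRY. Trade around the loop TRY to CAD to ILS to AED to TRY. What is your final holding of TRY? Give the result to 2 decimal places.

1129.06

1000 TRY × 0.04994 = 49.94 CAD
49.94 CAD × 3.288 = 164.20272 ILS
164.20272 ILS × 1 = 164.20272 AED
164.20272 AED × 6.876 = 1129.05790272 TRY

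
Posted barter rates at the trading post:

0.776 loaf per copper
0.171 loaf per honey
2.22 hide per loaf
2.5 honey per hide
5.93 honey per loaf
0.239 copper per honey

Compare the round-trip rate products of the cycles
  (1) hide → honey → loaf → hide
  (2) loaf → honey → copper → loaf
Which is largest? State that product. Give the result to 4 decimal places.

1.0998

(1) 2.5 × 0.171 × 2.22 = 0.94905
(2) 5.93 × 0.239 × 0.776 = 1.09980
Highest is cycle (2) at 1.0998 (>1, arbitrage).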